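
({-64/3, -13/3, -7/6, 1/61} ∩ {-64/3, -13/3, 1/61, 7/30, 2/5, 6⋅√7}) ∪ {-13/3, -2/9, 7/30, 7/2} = {-64/3, -13/3, -2/9, 1/61, 7/30, 7/2}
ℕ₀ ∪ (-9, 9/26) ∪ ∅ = (-9, 9/26) ∪ ℕ₀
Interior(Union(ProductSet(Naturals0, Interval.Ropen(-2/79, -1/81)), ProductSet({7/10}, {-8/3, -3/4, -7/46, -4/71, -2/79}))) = EmptySet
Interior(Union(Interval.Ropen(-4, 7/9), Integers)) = Union(Complement(Integers, Union(Complement(Integers, Interval.open(-4, 7/9)), {7/9})), Complement(Interval.Ropen(-4, 7/9), Complement(Integers, Interval.open(-4, 7/9))), Complement(Range(-4, 1, 1), Complement(Integers, Interval.open(-4, 7/9))), Complement(Range(-4, 1, 1), Union(Complement(Integers, Interval.open(-4, 7/9)), {7/9})))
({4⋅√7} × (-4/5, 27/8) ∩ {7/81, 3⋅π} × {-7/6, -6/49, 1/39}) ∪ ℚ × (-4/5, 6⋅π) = ℚ × (-4/5, 6⋅π)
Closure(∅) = ∅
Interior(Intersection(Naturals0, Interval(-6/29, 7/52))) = EmptySet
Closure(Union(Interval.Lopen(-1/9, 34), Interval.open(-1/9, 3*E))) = Interval(-1/9, 34)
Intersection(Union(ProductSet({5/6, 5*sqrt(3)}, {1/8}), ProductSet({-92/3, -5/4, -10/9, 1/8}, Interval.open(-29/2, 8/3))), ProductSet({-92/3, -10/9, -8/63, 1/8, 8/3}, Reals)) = ProductSet({-92/3, -10/9, 1/8}, Interval.open(-29/2, 8/3))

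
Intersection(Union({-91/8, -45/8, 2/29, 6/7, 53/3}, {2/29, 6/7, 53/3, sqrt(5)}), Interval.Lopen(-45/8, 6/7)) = {2/29, 6/7}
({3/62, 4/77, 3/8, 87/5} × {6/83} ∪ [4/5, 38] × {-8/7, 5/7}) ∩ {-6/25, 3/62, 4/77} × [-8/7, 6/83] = {3/62, 4/77} × {6/83}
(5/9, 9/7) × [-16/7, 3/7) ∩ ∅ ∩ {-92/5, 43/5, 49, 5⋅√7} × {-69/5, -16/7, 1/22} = ∅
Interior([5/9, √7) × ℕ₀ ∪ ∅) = ∅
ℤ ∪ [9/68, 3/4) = ℤ ∪ [9/68, 3/4)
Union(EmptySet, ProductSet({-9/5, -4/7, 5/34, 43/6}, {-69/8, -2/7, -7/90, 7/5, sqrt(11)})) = ProductSet({-9/5, -4/7, 5/34, 43/6}, {-69/8, -2/7, -7/90, 7/5, sqrt(11)})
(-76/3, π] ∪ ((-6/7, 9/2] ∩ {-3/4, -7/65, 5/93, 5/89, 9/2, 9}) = (-76/3, π] ∪ {9/2}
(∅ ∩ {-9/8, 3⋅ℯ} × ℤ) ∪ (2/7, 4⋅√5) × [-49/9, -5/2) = (2/7, 4⋅√5) × [-49/9, -5/2)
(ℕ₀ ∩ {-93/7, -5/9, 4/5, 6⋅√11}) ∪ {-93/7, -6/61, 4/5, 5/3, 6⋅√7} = {-93/7, -6/61, 4/5, 5/3, 6⋅√7}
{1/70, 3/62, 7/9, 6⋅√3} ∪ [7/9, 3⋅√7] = {1/70, 3/62, 6⋅√3} ∪ [7/9, 3⋅√7]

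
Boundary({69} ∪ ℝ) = ∅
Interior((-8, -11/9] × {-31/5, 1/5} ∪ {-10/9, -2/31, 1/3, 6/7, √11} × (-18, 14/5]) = ∅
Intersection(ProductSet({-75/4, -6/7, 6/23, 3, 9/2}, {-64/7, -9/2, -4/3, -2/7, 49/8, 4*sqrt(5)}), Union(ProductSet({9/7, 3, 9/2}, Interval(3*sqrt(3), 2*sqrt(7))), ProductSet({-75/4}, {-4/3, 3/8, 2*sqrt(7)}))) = ProductSet({-75/4}, {-4/3})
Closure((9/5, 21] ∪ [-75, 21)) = [-75, 21]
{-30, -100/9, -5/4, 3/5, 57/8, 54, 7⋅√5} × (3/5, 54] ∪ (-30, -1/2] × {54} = ((-30, -1/2] × {54}) ∪ ({-30, -100/9, -5/4, 3/5, 57/8, 54, 7⋅√5} × (3/5, 54])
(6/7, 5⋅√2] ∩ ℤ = {1, 2, …, 7}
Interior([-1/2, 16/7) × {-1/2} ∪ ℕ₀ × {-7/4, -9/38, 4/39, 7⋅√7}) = ∅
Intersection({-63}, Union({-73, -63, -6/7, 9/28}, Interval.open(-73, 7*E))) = {-63}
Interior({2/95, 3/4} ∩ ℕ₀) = ∅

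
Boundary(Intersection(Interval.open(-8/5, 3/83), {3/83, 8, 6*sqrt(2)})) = EmptySet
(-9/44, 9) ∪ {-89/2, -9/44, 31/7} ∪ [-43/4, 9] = {-89/2} ∪ [-43/4, 9]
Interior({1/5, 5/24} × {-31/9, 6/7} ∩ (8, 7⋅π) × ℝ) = ∅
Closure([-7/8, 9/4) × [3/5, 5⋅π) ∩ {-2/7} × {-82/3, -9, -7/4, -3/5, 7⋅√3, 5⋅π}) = {-2/7} × {7⋅√3}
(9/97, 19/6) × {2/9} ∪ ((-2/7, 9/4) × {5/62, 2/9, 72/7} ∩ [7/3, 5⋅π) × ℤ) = (9/97, 19/6) × {2/9}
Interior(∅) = ∅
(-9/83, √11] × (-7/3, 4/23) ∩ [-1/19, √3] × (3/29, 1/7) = [-1/19, √3] × (3/29, 1/7)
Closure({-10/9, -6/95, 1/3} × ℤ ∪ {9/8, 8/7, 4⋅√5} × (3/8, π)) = ({-10/9, -6/95, 1/3} × ℤ) ∪ ({9/8, 8/7, 4⋅√5} × [3/8, π])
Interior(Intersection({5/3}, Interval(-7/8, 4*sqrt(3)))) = EmptySet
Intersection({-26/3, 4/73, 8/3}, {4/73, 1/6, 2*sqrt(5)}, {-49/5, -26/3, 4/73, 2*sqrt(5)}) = {4/73}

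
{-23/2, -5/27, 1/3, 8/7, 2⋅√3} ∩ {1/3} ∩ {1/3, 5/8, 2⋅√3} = {1/3}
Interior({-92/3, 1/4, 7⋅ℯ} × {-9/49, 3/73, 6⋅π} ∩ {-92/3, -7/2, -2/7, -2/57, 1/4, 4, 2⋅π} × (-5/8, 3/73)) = ∅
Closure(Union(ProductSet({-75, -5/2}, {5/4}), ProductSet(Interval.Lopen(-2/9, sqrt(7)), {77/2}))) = Union(ProductSet({-75, -5/2}, {5/4}), ProductSet(Interval(-2/9, sqrt(7)), {77/2}))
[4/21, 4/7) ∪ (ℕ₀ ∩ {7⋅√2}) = [4/21, 4/7)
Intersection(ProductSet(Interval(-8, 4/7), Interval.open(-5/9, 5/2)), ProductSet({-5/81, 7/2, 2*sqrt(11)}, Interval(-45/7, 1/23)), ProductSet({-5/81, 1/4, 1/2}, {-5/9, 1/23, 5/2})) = ProductSet({-5/81}, {1/23})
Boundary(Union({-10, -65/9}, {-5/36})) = {-10, -65/9, -5/36}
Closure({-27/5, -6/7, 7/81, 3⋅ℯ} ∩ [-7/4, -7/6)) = ∅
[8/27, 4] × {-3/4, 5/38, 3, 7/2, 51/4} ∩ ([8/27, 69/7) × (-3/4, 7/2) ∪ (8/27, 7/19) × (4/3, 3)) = [8/27, 4] × {5/38, 3}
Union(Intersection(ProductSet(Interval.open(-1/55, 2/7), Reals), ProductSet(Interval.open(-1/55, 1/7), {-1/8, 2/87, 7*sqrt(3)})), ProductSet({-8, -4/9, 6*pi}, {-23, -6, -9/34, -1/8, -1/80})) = Union(ProductSet({-8, -4/9, 6*pi}, {-23, -6, -9/34, -1/8, -1/80}), ProductSet(Interval.open(-1/55, 1/7), {-1/8, 2/87, 7*sqrt(3)}))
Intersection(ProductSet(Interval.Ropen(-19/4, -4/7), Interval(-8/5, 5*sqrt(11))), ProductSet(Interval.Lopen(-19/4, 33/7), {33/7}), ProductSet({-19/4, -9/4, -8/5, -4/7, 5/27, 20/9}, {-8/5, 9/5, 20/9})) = EmptySet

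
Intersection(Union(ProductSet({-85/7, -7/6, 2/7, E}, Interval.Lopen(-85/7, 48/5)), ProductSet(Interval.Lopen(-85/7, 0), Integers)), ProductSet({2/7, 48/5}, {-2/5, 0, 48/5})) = ProductSet({2/7}, {-2/5, 0, 48/5})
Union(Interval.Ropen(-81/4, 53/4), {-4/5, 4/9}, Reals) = Interval(-oo, oo)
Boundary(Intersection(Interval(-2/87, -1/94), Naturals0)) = EmptySet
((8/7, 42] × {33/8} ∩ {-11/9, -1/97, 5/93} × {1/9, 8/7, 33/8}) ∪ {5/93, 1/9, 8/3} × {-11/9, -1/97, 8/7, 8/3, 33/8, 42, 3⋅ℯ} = {5/93, 1/9, 8/3} × {-11/9, -1/97, 8/7, 8/3, 33/8, 42, 3⋅ℯ}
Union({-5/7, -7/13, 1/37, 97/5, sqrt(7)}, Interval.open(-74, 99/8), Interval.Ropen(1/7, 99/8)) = Union({97/5}, Interval.open(-74, 99/8))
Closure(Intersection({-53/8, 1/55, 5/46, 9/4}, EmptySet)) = EmptySet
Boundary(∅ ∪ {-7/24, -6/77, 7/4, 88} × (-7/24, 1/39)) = {-7/24, -6/77, 7/4, 88} × [-7/24, 1/39]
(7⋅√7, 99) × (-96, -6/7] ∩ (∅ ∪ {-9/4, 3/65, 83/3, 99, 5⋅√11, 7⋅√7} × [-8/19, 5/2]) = ∅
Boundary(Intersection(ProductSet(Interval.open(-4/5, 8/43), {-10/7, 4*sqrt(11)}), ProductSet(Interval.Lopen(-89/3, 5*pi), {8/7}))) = EmptySet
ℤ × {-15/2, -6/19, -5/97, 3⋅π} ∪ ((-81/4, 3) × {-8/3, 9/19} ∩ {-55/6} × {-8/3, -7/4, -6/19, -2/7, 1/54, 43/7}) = ({-55/6} × {-8/3}) ∪ (ℤ × {-15/2, -6/19, -5/97, 3⋅π})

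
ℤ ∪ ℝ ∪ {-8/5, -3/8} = ℝ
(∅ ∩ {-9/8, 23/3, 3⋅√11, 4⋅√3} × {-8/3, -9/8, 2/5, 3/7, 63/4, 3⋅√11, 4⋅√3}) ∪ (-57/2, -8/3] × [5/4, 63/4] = (-57/2, -8/3] × [5/4, 63/4]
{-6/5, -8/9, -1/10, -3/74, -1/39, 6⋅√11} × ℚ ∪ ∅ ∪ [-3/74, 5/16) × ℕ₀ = ([-3/74, 5/16) × ℕ₀) ∪ ({-6/5, -8/9, -1/10, -3/74, -1/39, 6⋅√11} × ℚ)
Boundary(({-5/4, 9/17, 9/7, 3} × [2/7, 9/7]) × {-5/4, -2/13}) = ({-5/4, 9/17, 9/7, 3} × [2/7, 9/7]) × {-5/4, -2/13}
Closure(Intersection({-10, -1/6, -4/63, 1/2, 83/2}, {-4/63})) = {-4/63}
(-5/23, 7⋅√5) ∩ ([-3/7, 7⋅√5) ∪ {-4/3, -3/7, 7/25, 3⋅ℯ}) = (-5/23, 7⋅√5)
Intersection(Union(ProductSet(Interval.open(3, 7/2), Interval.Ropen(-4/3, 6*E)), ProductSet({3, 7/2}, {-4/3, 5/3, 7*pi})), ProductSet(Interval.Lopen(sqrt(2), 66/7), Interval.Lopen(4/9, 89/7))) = Union(ProductSet({3, 7/2}, {5/3}), ProductSet(Interval.open(3, 7/2), Interval.Lopen(4/9, 89/7)))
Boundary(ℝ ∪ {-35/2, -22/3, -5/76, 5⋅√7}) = ∅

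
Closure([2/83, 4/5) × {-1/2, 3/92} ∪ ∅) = [2/83, 4/5] × {-1/2, 3/92}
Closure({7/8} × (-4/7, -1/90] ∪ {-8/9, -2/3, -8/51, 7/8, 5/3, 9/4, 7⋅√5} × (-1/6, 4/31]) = ({7/8} × [-4/7, -1/90]) ∪ ({-8/9, -2/3, -8/51, 7/8, 5/3, 9/4, 7⋅√5} × [-1/6, 4/31])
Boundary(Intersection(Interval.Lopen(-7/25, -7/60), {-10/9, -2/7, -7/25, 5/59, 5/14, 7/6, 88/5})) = EmptySet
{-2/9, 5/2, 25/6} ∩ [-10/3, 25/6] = {-2/9, 5/2, 25/6}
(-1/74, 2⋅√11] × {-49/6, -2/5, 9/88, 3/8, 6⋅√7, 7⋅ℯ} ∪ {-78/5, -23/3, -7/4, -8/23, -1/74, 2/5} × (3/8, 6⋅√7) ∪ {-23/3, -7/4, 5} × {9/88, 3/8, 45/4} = ({-23/3, -7/4, 5} × {9/88, 3/8, 45/4}) ∪ ({-78/5, -23/3, -7/4, -8/23, -1/74, 2/5} × (3/8, 6⋅√7)) ∪ ((-1/74, 2⋅√11] × {-49/6, -2/5, 9/88, 3/8, 6⋅√7, 7⋅ℯ})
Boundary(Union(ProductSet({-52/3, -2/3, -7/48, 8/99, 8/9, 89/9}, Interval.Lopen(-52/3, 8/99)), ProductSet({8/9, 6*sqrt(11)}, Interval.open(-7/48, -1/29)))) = Union(ProductSet({8/9, 6*sqrt(11)}, Interval(-7/48, -1/29)), ProductSet({-52/3, -2/3, -7/48, 8/99, 8/9, 89/9}, Interval(-52/3, 8/99)))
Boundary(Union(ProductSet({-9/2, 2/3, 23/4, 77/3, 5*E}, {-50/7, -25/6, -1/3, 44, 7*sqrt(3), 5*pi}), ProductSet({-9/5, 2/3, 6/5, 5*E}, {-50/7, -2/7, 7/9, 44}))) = Union(ProductSet({-9/5, 2/3, 6/5, 5*E}, {-50/7, -2/7, 7/9, 44}), ProductSet({-9/2, 2/3, 23/4, 77/3, 5*E}, {-50/7, -25/6, -1/3, 44, 7*sqrt(3), 5*pi}))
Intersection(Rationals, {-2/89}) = {-2/89}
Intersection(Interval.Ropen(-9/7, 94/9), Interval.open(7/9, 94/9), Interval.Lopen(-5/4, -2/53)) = EmptySet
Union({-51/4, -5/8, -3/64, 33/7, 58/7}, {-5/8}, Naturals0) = Union({-51/4, -5/8, -3/64, 33/7, 58/7}, Naturals0)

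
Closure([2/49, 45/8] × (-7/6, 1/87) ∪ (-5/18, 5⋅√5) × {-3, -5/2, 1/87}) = ([2/49, 45/8] × [-7/6, 1/87]) ∪ ([-5/18, 5⋅√5] × {-3, -5/2, 1/87})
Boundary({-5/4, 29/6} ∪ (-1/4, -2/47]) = {-5/4, -1/4, -2/47, 29/6}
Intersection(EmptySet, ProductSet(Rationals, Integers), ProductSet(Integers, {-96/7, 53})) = EmptySet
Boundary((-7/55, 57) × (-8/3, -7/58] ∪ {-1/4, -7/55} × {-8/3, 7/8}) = ({-1/4, -7/55} × {-8/3, 7/8}) ∪ ({-7/55, 57} × [-8/3, -7/58]) ∪ ([-7/55, 57] × {-8/3, -7/58})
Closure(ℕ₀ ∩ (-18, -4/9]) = ∅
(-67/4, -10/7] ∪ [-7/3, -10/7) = (-67/4, -10/7]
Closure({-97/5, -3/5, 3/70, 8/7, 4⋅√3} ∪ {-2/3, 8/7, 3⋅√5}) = {-97/5, -2/3, -3/5, 3/70, 8/7, 4⋅√3, 3⋅√5}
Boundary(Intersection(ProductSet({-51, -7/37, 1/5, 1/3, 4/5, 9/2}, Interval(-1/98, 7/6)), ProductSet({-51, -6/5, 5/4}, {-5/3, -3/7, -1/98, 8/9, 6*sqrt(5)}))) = ProductSet({-51}, {-1/98, 8/9})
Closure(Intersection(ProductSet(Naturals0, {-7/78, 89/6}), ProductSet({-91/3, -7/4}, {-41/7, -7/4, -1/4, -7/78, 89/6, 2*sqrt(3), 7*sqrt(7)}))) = EmptySet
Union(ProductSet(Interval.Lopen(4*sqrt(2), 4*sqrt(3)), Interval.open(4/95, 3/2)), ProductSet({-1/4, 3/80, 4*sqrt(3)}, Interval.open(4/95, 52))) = Union(ProductSet({-1/4, 3/80, 4*sqrt(3)}, Interval.open(4/95, 52)), ProductSet(Interval.Lopen(4*sqrt(2), 4*sqrt(3)), Interval.open(4/95, 3/2)))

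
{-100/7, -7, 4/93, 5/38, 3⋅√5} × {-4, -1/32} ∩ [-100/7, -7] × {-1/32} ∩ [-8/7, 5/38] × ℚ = ∅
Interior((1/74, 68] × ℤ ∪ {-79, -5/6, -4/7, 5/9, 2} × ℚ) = ∅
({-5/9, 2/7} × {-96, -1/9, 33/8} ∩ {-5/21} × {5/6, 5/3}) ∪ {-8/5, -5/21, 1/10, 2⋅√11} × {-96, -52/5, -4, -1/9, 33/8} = {-8/5, -5/21, 1/10, 2⋅√11} × {-96, -52/5, -4, -1/9, 33/8}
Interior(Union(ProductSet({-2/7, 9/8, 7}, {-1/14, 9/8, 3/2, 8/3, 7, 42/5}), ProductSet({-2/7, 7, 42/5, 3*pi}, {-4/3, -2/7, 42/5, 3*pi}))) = EmptySet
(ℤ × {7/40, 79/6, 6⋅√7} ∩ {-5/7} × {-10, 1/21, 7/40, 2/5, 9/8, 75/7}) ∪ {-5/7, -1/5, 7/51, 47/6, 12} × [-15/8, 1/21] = {-5/7, -1/5, 7/51, 47/6, 12} × [-15/8, 1/21]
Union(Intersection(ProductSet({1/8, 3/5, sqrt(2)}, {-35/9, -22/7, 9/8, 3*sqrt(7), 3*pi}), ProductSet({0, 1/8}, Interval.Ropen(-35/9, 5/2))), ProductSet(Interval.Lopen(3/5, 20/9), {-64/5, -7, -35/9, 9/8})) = Union(ProductSet({1/8}, {-35/9, -22/7, 9/8}), ProductSet(Interval.Lopen(3/5, 20/9), {-64/5, -7, -35/9, 9/8}))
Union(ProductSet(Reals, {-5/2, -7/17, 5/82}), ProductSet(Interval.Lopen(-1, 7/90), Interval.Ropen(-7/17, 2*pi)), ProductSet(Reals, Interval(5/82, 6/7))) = Union(ProductSet(Interval.Lopen(-1, 7/90), Interval.Ropen(-7/17, 2*pi)), ProductSet(Reals, Union({-5/2, -7/17}, Interval(5/82, 6/7))))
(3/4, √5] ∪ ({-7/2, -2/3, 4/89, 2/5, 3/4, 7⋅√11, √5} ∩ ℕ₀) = (3/4, √5]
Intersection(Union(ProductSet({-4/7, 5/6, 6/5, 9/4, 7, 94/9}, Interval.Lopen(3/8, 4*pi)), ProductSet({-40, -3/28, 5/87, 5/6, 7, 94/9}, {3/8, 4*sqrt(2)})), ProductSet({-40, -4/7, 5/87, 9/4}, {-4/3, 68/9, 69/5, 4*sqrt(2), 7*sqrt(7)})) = Union(ProductSet({-40, 5/87}, {4*sqrt(2)}), ProductSet({-4/7, 9/4}, {68/9, 4*sqrt(2)}))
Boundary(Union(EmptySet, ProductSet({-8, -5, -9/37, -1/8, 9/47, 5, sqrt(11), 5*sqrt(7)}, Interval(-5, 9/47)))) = ProductSet({-8, -5, -9/37, -1/8, 9/47, 5, sqrt(11), 5*sqrt(7)}, Interval(-5, 9/47))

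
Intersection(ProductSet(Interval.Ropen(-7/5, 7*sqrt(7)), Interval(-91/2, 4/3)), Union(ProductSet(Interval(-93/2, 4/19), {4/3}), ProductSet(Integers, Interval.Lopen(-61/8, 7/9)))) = Union(ProductSet(Interval(-7/5, 4/19), {4/3}), ProductSet(Range(-1, 19, 1), Interval.Lopen(-61/8, 7/9)))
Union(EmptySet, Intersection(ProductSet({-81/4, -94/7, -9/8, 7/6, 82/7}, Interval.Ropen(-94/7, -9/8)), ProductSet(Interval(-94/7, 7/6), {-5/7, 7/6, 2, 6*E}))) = EmptySet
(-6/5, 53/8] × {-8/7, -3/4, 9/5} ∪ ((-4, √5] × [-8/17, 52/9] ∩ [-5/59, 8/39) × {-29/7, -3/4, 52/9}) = ([-5/59, 8/39) × {52/9}) ∪ ((-6/5, 53/8] × {-8/7, -3/4, 9/5})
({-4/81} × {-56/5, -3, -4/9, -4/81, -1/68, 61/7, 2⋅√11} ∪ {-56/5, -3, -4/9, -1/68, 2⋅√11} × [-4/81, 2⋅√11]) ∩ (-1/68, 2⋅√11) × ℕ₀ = ∅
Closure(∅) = ∅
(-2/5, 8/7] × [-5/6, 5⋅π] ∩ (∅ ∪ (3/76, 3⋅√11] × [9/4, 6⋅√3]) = (3/76, 8/7] × [9/4, 6⋅√3]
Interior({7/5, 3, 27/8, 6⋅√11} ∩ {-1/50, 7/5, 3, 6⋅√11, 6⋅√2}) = ∅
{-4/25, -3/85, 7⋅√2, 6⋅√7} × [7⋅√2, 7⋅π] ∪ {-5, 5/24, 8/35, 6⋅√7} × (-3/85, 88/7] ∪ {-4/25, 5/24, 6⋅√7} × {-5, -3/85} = ({-4/25, 5/24, 6⋅√7} × {-5, -3/85}) ∪ ({-5, 5/24, 8/35, 6⋅√7} × (-3/85, 88/7]) ∪ ({-4/25, -3/85, 7⋅√2, 6⋅√7} × [7⋅√2, 7⋅π])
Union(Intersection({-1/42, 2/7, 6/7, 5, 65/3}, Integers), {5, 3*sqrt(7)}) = {5, 3*sqrt(7)}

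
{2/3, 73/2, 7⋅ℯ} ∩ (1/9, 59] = {2/3, 73/2, 7⋅ℯ}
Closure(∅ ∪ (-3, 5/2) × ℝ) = [-3, 5/2] × ℝ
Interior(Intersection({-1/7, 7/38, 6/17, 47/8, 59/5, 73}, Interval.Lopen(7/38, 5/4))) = EmptySet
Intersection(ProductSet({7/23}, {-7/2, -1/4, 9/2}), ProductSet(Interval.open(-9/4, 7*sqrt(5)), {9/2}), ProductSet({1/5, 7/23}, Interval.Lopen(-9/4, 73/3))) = ProductSet({7/23}, {9/2})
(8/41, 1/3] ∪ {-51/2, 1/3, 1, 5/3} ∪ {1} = {-51/2, 1, 5/3} ∪ (8/41, 1/3]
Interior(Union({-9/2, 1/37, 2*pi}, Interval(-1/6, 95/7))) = Interval.open(-1/6, 95/7)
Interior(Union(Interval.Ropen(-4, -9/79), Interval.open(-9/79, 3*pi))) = Union(Interval.open(-4, -9/79), Interval.open(-9/79, 3*pi))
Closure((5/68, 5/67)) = [5/68, 5/67]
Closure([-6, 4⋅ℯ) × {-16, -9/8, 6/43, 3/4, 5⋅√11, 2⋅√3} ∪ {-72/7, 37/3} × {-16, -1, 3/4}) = ({-72/7, 37/3} × {-16, -1, 3/4}) ∪ ([-6, 4⋅ℯ] × {-16, -9/8, 6/43, 3/4, 5⋅√11, 2⋅√3})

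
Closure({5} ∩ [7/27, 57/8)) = {5}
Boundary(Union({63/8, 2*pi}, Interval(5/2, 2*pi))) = {5/2, 63/8, 2*pi}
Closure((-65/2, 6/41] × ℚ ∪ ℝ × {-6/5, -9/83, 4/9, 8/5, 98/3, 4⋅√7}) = ([-65/2, 6/41] × ℝ) ∪ (ℝ × {-6/5, -9/83, 4/9, 8/5, 98/3, 4⋅√7})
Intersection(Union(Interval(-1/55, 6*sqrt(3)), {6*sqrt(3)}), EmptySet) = EmptySet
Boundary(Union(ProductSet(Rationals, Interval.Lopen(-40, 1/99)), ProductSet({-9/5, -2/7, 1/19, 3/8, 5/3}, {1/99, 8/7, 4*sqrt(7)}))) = Union(ProductSet({-9/5, -2/7, 1/19, 3/8, 5/3}, {1/99, 8/7, 4*sqrt(7)}), ProductSet(Reals, Interval(-40, 1/99)))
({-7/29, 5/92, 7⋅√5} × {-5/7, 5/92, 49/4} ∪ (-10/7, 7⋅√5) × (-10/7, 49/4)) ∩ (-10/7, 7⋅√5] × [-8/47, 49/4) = ({-7/29, 5/92, 7⋅√5} × {5/92}) ∪ ((-10/7, 7⋅√5) × [-8/47, 49/4))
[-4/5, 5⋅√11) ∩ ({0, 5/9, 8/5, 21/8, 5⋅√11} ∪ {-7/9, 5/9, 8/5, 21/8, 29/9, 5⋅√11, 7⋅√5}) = {-7/9, 0, 5/9, 8/5, 21/8, 29/9, 7⋅√5}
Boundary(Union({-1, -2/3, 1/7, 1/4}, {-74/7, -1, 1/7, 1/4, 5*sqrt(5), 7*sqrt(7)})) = {-74/7, -1, -2/3, 1/7, 1/4, 5*sqrt(5), 7*sqrt(7)}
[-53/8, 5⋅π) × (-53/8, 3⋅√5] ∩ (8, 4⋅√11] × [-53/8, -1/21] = (8, 4⋅√11] × (-53/8, -1/21]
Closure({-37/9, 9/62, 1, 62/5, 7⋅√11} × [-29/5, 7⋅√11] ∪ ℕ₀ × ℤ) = (ℕ₀ × ℤ) ∪ ({-37/9, 9/62, 1, 62/5, 7⋅√11} × [-29/5, 7⋅√11])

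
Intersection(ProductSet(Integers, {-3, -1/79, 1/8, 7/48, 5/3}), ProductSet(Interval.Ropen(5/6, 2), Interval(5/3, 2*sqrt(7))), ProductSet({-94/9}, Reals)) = EmptySet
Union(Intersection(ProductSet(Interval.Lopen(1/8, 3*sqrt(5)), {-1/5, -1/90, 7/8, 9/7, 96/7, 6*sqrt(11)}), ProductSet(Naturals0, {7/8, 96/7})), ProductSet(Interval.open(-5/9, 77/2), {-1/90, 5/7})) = Union(ProductSet(Interval.open(-5/9, 77/2), {-1/90, 5/7}), ProductSet(Range(1, 7, 1), {7/8, 96/7}))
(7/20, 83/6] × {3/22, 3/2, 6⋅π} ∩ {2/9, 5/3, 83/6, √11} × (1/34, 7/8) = {5/3, 83/6, √11} × {3/22}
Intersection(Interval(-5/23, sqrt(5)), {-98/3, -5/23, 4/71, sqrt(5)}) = {-5/23, 4/71, sqrt(5)}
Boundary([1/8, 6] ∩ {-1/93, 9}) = ∅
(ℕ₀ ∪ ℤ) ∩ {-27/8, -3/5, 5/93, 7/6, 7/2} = ∅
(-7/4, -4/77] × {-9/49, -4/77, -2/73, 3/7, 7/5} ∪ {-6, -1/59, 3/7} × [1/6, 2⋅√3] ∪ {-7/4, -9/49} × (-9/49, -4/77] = ({-7/4, -9/49} × (-9/49, -4/77]) ∪ ((-7/4, -4/77] × {-9/49, -4/77, -2/73, 3/7, 7/5}) ∪ ({-6, -1/59, 3/7} × [1/6, 2⋅√3])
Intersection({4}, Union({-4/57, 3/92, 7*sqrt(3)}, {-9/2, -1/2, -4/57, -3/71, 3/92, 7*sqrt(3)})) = EmptySet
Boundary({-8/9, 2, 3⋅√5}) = {-8/9, 2, 3⋅√5}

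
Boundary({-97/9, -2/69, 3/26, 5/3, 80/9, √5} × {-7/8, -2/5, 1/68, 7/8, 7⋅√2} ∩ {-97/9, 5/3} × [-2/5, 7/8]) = {-97/9, 5/3} × {-2/5, 1/68, 7/8}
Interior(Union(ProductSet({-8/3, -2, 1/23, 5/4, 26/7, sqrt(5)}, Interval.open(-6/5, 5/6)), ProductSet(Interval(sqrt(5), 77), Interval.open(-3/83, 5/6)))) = ProductSet(Interval.open(sqrt(5), 77), Interval.open(-3/83, 5/6))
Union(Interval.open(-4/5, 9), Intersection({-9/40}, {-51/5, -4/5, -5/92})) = Interval.open(-4/5, 9)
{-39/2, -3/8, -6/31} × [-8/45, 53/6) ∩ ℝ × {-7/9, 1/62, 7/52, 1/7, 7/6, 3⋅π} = {-39/2, -3/8, -6/31} × {1/62, 7/52, 1/7, 7/6}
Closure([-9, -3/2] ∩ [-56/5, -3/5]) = [-9, -3/2]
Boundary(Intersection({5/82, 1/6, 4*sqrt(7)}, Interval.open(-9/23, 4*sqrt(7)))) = {5/82, 1/6}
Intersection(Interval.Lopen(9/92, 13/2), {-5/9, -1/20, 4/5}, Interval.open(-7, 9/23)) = EmptySet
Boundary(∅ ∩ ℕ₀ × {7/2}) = ∅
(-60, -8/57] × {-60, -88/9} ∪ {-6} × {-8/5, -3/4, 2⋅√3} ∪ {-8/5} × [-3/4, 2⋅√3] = ((-60, -8/57] × {-60, -88/9}) ∪ ({-6} × {-8/5, -3/4, 2⋅√3}) ∪ ({-8/5} × [-3/4, 2⋅√3])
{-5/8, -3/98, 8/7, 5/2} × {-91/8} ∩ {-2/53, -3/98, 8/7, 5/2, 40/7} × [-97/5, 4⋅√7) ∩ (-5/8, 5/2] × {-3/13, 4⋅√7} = ∅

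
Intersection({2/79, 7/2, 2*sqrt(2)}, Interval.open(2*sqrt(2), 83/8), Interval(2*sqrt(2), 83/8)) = {7/2}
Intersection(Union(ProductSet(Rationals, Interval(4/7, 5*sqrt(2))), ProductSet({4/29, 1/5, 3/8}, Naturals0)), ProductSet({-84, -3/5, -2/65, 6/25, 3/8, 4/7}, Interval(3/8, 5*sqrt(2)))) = ProductSet({-84, -3/5, -2/65, 6/25, 3/8, 4/7}, Interval(4/7, 5*sqrt(2)))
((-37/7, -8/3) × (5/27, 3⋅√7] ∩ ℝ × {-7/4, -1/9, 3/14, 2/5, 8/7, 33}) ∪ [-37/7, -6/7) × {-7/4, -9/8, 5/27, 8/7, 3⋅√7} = ((-37/7, -8/3) × {3/14, 2/5, 8/7}) ∪ ([-37/7, -6/7) × {-7/4, -9/8, 5/27, 8/7, 3⋅√7})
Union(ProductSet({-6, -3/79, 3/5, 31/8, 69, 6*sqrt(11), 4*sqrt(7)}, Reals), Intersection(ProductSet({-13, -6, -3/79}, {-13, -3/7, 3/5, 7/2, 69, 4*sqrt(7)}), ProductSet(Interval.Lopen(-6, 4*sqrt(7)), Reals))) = ProductSet({-6, -3/79, 3/5, 31/8, 69, 6*sqrt(11), 4*sqrt(7)}, Reals)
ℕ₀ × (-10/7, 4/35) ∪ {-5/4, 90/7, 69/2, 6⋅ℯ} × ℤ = (ℕ₀ × (-10/7, 4/35)) ∪ ({-5/4, 90/7, 69/2, 6⋅ℯ} × ℤ)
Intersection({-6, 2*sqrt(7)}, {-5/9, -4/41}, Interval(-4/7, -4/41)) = EmptySet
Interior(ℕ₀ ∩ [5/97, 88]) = ∅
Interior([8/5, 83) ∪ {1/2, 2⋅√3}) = (8/5, 83)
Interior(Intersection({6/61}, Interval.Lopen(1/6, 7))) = EmptySet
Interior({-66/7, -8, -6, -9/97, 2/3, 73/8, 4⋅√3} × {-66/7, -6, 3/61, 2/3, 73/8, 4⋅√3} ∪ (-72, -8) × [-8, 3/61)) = (-72, -8) × (-8, 3/61)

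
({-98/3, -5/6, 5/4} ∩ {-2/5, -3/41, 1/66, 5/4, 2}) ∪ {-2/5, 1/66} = {-2/5, 1/66, 5/4}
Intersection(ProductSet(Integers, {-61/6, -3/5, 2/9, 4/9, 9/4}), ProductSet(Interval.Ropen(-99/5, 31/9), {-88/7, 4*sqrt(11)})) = EmptySet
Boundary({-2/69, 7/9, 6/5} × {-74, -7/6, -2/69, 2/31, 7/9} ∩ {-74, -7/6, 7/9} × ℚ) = {7/9} × {-74, -7/6, -2/69, 2/31, 7/9}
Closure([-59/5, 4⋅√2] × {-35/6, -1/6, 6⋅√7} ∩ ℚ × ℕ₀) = ∅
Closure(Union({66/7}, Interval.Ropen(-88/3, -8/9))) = Union({66/7}, Interval(-88/3, -8/9))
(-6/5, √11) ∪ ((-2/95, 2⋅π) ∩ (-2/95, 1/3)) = (-6/5, √11)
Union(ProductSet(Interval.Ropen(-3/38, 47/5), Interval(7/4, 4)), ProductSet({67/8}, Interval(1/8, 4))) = Union(ProductSet({67/8}, Interval(1/8, 4)), ProductSet(Interval.Ropen(-3/38, 47/5), Interval(7/4, 4)))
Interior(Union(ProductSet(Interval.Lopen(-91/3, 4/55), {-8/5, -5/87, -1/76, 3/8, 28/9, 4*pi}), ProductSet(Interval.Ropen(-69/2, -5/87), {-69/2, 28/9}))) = EmptySet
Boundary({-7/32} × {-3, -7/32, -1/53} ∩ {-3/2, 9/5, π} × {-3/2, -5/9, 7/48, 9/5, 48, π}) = ∅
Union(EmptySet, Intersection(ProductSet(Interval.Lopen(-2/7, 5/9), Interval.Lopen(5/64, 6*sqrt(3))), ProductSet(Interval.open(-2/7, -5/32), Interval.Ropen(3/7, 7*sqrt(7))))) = ProductSet(Interval.open(-2/7, -5/32), Interval(3/7, 6*sqrt(3)))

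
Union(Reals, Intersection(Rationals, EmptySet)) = Reals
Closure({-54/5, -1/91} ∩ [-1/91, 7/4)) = {-1/91}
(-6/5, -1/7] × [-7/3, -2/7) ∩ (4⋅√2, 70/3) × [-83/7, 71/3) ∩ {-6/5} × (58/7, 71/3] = ∅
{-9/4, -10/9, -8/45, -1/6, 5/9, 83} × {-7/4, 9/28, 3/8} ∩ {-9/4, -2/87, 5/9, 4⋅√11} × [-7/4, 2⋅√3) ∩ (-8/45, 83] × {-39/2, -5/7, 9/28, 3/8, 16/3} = {5/9} × {9/28, 3/8}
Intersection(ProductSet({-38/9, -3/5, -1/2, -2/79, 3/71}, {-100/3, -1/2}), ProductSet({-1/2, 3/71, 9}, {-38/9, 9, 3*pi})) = EmptySet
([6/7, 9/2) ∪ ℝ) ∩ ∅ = ∅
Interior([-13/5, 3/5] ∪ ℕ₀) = ({0} \ ℕ₀ \ (-13/5, 3/5)) ∪ ((-13/5, 3/5) \ ℕ₀ \ (-13/5, 3/5)) ∪ (ℕ₀ \ ({-13/5, 3/5} ∪ (ℕ₀ \ (-13/5, 3/5)))) ∪ ({0} \ ({-13/5, 3/5} ∪ (ℕ₀ \ (-13/5, 3/5))))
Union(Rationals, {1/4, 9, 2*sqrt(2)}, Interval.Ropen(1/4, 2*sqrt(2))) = Union(Interval(1/4, 2*sqrt(2)), Rationals)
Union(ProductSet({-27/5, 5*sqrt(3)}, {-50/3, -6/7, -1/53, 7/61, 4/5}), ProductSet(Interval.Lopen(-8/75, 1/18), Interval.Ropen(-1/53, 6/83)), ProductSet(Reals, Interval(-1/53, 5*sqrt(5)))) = Union(ProductSet({-27/5, 5*sqrt(3)}, {-50/3, -6/7, -1/53, 7/61, 4/5}), ProductSet(Reals, Interval(-1/53, 5*sqrt(5))))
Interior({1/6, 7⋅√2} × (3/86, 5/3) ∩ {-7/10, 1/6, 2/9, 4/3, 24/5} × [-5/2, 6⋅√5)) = ∅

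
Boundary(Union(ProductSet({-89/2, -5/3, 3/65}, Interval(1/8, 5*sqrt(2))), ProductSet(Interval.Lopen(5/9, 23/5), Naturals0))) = Union(ProductSet({-89/2, -5/3, 3/65}, Interval(1/8, 5*sqrt(2))), ProductSet(Interval(5/9, 23/5), Naturals0))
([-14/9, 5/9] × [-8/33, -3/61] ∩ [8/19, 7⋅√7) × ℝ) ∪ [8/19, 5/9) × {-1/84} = ([8/19, 5/9) × {-1/84}) ∪ ([8/19, 5/9] × [-8/33, -3/61])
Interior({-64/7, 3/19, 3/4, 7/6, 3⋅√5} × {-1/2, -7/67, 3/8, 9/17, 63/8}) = ∅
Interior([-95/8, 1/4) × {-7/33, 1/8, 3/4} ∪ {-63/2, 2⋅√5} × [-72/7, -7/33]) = ∅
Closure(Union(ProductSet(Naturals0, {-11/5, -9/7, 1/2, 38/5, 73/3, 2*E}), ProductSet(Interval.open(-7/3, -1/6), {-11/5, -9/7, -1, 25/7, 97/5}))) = Union(ProductSet(Interval(-7/3, -1/6), {-11/5, -9/7, -1, 25/7, 97/5}), ProductSet(Naturals0, {-11/5, -9/7, 1/2, 38/5, 73/3, 2*E}))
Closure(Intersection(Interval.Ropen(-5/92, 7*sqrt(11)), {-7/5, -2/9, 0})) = {0}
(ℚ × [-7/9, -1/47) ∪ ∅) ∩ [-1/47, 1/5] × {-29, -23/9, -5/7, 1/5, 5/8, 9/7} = (ℚ ∩ [-1/47, 1/5]) × {-5/7}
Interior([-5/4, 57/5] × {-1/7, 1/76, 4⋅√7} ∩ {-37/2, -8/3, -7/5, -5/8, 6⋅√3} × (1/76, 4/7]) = ∅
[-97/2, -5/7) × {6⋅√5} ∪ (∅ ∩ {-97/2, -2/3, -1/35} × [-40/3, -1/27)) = [-97/2, -5/7) × {6⋅√5}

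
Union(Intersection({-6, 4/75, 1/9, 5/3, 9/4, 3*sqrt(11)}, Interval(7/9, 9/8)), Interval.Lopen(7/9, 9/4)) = Interval.Lopen(7/9, 9/4)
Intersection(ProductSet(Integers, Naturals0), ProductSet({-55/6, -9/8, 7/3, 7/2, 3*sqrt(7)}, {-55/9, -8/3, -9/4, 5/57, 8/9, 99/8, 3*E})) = EmptySet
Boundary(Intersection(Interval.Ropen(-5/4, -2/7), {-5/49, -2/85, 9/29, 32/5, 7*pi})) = EmptySet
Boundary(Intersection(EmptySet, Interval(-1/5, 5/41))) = EmptySet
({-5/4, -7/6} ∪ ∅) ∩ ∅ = ∅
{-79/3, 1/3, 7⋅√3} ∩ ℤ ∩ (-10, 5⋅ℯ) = ∅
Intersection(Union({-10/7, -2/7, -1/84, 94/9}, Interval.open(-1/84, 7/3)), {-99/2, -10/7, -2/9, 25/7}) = {-10/7}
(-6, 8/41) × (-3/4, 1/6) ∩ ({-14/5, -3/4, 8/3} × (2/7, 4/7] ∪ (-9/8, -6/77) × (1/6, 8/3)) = ∅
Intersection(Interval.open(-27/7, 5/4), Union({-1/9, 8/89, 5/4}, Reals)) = Interval.open(-27/7, 5/4)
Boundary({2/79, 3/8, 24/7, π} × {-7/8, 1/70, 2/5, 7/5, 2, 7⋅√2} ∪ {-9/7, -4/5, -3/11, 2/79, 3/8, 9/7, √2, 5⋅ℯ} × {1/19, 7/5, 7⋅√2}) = ({2/79, 3/8, 24/7, π} × {-7/8, 1/70, 2/5, 7/5, 2, 7⋅√2}) ∪ ({-9/7, -4/5, -3/11, 2/79, 3/8, 9/7, √2, 5⋅ℯ} × {1/19, 7/5, 7⋅√2})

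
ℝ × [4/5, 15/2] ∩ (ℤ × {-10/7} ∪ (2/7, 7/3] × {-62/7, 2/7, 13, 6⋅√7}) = ∅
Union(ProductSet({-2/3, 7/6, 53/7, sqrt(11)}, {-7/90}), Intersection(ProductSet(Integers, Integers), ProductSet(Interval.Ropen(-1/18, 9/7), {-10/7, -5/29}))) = ProductSet({-2/3, 7/6, 53/7, sqrt(11)}, {-7/90})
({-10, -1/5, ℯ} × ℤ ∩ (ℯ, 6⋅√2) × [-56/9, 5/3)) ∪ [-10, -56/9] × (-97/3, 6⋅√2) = [-10, -56/9] × (-97/3, 6⋅√2)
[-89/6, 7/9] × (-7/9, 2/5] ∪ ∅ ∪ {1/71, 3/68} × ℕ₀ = ({1/71, 3/68} × ℕ₀) ∪ ([-89/6, 7/9] × (-7/9, 2/5])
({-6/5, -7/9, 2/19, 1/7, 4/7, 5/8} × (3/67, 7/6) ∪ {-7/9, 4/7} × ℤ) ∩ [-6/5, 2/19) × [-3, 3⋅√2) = ({-7/9} × {-3, -2, …, 4}) ∪ ({-6/5, -7/9} × (3/67, 7/6))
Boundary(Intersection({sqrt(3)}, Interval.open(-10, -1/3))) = EmptySet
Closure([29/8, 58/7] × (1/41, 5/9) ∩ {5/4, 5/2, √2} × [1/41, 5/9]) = ∅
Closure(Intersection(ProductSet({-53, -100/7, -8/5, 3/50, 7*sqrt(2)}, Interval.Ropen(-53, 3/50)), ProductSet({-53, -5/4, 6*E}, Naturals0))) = ProductSet({-53}, Range(0, 1, 1))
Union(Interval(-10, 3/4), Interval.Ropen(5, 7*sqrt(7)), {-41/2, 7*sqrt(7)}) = Union({-41/2}, Interval(-10, 3/4), Interval(5, 7*sqrt(7)))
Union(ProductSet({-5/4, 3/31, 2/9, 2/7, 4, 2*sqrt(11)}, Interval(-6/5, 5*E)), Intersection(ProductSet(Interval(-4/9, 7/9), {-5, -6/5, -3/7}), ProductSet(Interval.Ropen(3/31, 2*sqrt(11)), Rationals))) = Union(ProductSet({-5/4, 3/31, 2/9, 2/7, 4, 2*sqrt(11)}, Interval(-6/5, 5*E)), ProductSet(Interval(3/31, 7/9), {-5, -6/5, -3/7}))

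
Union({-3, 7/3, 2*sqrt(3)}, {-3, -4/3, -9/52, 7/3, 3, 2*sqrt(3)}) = {-3, -4/3, -9/52, 7/3, 3, 2*sqrt(3)}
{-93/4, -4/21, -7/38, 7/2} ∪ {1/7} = {-93/4, -4/21, -7/38, 1/7, 7/2}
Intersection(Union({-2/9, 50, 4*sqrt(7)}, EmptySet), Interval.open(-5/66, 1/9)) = EmptySet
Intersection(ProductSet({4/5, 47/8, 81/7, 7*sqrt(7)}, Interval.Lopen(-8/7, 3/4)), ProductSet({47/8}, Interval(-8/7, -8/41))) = ProductSet({47/8}, Interval.Lopen(-8/7, -8/41))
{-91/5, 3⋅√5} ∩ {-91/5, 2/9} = {-91/5}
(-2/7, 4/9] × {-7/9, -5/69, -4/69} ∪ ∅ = (-2/7, 4/9] × {-7/9, -5/69, -4/69}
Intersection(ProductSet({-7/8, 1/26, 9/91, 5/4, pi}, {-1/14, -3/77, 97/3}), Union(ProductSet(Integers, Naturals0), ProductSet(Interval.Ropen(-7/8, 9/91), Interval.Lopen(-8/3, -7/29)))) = EmptySet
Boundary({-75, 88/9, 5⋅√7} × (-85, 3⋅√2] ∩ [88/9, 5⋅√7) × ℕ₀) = {88/9} × {0, 1, …, 4}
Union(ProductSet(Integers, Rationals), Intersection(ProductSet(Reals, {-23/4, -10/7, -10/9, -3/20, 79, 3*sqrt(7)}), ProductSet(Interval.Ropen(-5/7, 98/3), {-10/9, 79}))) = Union(ProductSet(Integers, Rationals), ProductSet(Interval.Ropen(-5/7, 98/3), {-10/9, 79}))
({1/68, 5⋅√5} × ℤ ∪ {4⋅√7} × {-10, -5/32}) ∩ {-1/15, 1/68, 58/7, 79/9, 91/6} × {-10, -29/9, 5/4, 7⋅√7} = {1/68} × {-10}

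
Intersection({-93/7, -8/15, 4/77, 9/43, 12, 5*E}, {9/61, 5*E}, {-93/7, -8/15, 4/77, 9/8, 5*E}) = {5*E}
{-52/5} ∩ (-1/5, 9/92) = ∅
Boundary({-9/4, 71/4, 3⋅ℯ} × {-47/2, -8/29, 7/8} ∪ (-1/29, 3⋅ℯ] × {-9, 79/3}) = ({-9/4, 71/4, 3⋅ℯ} × {-47/2, -8/29, 7/8}) ∪ ([-1/29, 3⋅ℯ] × {-9, 79/3})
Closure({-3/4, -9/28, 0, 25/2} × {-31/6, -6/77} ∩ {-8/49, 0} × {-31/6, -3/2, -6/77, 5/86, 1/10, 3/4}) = {0} × {-31/6, -6/77}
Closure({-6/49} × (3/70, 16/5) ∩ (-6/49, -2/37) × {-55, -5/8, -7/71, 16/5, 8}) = ∅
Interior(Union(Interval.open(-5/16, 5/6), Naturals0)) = Union(Complement(Interval.open(-5/16, 5/6), Complement(Naturals0, Interval.open(-5/16, 5/6))), Complement(Naturals0, Union(Complement(Naturals0, Interval.open(-5/16, 5/6)), {-5/16, 5/6})), Complement(Range(0, 1, 1), Complement(Naturals0, Interval.open(-5/16, 5/6))), Complement(Range(0, 1, 1), Union(Complement(Naturals0, Interval.open(-5/16, 5/6)), {-5/16, 5/6})))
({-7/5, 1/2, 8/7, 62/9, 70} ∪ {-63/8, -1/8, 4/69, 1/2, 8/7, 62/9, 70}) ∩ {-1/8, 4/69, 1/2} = {-1/8, 4/69, 1/2}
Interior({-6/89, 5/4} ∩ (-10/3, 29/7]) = ∅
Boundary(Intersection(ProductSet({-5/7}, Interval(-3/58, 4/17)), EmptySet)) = EmptySet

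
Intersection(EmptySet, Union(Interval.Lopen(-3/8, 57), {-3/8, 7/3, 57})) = EmptySet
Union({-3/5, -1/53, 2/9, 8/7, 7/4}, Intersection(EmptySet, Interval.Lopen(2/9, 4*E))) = {-3/5, -1/53, 2/9, 8/7, 7/4}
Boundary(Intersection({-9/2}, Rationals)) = {-9/2}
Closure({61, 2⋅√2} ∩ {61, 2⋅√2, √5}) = {61, 2⋅√2}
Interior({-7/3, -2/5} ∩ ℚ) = ∅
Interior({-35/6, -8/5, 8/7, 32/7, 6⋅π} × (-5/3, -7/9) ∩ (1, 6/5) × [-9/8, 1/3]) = ∅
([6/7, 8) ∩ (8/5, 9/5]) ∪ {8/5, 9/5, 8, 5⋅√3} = [8/5, 9/5] ∪ {8, 5⋅√3}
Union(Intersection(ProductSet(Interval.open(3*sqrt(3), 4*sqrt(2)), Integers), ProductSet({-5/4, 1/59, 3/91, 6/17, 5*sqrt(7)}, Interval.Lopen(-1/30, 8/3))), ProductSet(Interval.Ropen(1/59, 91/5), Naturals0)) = ProductSet(Interval.Ropen(1/59, 91/5), Naturals0)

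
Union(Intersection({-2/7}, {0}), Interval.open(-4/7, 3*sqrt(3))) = Interval.open(-4/7, 3*sqrt(3))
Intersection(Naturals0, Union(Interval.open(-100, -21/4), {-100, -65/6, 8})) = {8}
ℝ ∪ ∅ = ℝ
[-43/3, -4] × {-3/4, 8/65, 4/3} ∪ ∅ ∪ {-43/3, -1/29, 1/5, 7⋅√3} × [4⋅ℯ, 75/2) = ([-43/3, -4] × {-3/4, 8/65, 4/3}) ∪ ({-43/3, -1/29, 1/5, 7⋅√3} × [4⋅ℯ, 75/2))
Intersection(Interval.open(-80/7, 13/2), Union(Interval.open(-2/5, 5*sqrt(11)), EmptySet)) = Interval.open(-2/5, 13/2)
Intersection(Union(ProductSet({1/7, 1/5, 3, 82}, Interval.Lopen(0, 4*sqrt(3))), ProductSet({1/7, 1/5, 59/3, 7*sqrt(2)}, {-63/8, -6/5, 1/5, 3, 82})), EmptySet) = EmptySet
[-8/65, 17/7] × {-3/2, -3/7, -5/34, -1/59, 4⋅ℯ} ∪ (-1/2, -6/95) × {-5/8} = ((-1/2, -6/95) × {-5/8}) ∪ ([-8/65, 17/7] × {-3/2, -3/7, -5/34, -1/59, 4⋅ℯ})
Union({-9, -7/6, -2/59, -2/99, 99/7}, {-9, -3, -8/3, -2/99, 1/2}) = {-9, -3, -8/3, -7/6, -2/59, -2/99, 1/2, 99/7}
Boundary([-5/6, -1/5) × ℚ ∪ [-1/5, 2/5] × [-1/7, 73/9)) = ([-5/6, -1/5] × ℝ) ∪ ({-1/5, 2/5} × [-1/7, 73/9]) ∪ ([-1/5, 2/5] × {-1/7, 73/9})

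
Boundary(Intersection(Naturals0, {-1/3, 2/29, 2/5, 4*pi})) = EmptySet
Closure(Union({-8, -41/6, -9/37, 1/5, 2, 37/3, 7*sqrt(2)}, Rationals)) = Reals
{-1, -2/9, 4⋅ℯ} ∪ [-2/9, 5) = {-1, 4⋅ℯ} ∪ [-2/9, 5)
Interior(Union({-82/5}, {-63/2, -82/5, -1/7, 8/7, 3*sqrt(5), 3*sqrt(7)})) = EmptySet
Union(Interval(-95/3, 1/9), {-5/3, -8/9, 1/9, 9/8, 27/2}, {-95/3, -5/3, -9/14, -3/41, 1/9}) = Union({9/8, 27/2}, Interval(-95/3, 1/9))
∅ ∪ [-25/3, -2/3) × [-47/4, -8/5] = [-25/3, -2/3) × [-47/4, -8/5]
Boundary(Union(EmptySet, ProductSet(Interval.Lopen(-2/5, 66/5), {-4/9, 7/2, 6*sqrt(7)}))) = ProductSet(Interval(-2/5, 66/5), {-4/9, 7/2, 6*sqrt(7)})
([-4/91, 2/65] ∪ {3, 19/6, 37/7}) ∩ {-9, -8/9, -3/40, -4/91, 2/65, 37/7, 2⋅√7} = {-4/91, 2/65, 37/7}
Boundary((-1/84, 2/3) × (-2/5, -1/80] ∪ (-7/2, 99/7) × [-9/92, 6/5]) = ([-7/2, 99/7] × {6/5}) ∪ ([-1/84, 2/3] × {-2/5}) ∪ ({-7/2, 99/7} × [-9/92, 6/5]) ∪ ({-1/84, 2/3} × [-2/5, -9/92]) ∪ (([-7/2, -1/84] ∪ [2/3, 99/7]) × {-9/92, 6/5})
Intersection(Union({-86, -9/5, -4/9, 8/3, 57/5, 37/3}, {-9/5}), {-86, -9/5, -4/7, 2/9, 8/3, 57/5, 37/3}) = {-86, -9/5, 8/3, 57/5, 37/3}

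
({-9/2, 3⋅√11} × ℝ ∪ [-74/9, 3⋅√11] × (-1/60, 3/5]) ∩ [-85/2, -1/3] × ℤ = ({-9/2} × ℤ) ∪ ([-74/9, -1/3] × {0})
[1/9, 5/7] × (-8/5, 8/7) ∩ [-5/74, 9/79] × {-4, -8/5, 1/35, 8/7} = [1/9, 9/79] × {1/35}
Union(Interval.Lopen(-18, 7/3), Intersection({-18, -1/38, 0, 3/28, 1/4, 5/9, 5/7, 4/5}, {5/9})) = Interval.Lopen(-18, 7/3)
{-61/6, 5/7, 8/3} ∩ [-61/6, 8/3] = {-61/6, 5/7, 8/3}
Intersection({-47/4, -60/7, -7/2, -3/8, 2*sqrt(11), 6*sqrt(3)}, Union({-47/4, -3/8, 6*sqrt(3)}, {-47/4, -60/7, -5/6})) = {-47/4, -60/7, -3/8, 6*sqrt(3)}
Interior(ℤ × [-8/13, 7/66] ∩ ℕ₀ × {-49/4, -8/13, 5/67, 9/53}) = ∅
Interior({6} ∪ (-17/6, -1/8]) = (-17/6, -1/8)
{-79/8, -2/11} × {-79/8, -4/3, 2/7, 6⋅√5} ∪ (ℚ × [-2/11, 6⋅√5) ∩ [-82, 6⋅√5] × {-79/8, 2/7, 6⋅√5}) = ({-79/8, -2/11} × {-79/8, -4/3, 2/7, 6⋅√5}) ∪ ((ℚ ∩ [-82, 6⋅√5]) × {2/7})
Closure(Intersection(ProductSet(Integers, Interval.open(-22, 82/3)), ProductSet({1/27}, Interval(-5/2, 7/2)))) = EmptySet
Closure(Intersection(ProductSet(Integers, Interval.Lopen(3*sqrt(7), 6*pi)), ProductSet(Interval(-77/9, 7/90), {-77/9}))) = EmptySet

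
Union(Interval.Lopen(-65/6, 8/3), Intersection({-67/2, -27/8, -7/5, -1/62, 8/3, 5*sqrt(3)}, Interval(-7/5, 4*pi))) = Union({5*sqrt(3)}, Interval.Lopen(-65/6, 8/3))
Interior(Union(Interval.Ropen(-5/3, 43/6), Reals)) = Interval(-oo, oo)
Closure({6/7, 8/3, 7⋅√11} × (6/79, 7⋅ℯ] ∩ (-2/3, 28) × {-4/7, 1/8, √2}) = {6/7, 8/3, 7⋅√11} × {1/8, √2}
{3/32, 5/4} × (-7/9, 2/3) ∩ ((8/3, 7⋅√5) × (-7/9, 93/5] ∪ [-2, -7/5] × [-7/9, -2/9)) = ∅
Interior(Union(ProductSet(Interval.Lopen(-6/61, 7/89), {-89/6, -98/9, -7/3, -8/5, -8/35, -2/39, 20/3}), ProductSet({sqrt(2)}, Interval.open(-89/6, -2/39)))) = EmptySet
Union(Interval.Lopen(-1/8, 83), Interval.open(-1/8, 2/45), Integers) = Union(Integers, Interval.Lopen(-1/8, 83))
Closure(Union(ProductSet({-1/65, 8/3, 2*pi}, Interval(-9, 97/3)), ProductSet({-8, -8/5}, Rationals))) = Union(ProductSet({-8, -8/5}, Reals), ProductSet({-1/65, 8/3, 2*pi}, Interval(-9, 97/3)))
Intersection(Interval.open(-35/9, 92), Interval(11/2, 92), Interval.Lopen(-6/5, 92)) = Interval.Ropen(11/2, 92)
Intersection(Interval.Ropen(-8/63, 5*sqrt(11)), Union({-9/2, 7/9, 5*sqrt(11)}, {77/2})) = {7/9}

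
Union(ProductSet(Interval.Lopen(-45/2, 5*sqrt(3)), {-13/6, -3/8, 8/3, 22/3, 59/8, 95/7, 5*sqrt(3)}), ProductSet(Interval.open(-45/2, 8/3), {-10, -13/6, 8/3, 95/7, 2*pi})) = Union(ProductSet(Interval.open(-45/2, 8/3), {-10, -13/6, 8/3, 95/7, 2*pi}), ProductSet(Interval.Lopen(-45/2, 5*sqrt(3)), {-13/6, -3/8, 8/3, 22/3, 59/8, 95/7, 5*sqrt(3)}))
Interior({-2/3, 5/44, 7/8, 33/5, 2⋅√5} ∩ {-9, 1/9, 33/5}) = ∅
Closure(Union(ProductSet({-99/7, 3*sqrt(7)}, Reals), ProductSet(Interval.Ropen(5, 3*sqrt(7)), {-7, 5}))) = Union(ProductSet({-99/7, 3*sqrt(7)}, Reals), ProductSet(Interval(5, 3*sqrt(7)), {-7, 5}))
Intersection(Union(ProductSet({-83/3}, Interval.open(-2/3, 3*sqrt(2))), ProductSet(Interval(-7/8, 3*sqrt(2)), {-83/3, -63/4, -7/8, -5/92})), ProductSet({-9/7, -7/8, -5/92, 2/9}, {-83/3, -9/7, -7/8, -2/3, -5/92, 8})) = ProductSet({-7/8, -5/92, 2/9}, {-83/3, -7/8, -5/92})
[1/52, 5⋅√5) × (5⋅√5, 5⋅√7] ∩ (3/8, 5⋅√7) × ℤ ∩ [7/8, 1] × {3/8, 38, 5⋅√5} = ∅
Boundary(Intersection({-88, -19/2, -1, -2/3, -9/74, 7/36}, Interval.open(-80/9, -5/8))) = {-1, -2/3}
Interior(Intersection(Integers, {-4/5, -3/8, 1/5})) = EmptySet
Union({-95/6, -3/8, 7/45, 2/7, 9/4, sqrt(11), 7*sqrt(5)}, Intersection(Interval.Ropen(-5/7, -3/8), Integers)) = {-95/6, -3/8, 7/45, 2/7, 9/4, sqrt(11), 7*sqrt(5)}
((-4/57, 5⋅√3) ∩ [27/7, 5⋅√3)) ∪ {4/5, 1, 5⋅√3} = {4/5, 1} ∪ [27/7, 5⋅√3]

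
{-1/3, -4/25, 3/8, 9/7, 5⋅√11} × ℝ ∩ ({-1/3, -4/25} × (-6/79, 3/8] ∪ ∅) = {-1/3, -4/25} × (-6/79, 3/8]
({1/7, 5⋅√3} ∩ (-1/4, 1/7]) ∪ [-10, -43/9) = [-10, -43/9) ∪ {1/7}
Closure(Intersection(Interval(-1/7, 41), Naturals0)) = Range(0, 42, 1)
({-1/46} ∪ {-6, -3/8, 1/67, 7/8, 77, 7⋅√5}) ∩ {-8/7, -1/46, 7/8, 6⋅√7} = {-1/46, 7/8}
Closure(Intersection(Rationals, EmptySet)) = EmptySet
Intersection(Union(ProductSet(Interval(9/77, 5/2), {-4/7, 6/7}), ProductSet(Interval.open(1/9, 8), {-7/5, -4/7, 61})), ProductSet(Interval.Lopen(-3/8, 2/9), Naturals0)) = ProductSet(Interval.Lopen(1/9, 2/9), {61})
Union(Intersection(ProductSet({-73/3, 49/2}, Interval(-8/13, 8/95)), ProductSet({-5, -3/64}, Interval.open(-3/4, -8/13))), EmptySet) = EmptySet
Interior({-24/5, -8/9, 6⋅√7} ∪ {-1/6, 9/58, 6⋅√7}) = ∅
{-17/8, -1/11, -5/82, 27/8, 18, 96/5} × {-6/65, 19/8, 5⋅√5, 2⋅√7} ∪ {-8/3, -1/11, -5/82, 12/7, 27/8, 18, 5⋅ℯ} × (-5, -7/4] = ({-8/3, -1/11, -5/82, 12/7, 27/8, 18, 5⋅ℯ} × (-5, -7/4]) ∪ ({-17/8, -1/11, -5/82, 27/8, 18, 96/5} × {-6/65, 19/8, 5⋅√5, 2⋅√7})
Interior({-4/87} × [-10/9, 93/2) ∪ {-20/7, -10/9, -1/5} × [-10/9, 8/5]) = ∅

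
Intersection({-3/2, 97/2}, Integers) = EmptySet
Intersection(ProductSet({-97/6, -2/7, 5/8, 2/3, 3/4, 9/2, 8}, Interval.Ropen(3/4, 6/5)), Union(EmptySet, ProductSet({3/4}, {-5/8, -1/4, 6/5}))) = EmptySet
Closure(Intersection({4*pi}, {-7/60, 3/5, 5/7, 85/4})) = EmptySet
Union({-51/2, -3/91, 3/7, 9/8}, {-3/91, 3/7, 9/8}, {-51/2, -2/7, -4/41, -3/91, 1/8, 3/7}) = {-51/2, -2/7, -4/41, -3/91, 1/8, 3/7, 9/8}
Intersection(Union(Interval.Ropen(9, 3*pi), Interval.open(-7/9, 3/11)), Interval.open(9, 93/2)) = Interval.open(9, 3*pi)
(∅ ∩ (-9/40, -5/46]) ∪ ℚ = ℚ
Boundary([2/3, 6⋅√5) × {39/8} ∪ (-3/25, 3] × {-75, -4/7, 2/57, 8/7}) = ([-3/25, 3] × {-75, -4/7, 2/57, 8/7}) ∪ ([2/3, 6⋅√5] × {39/8})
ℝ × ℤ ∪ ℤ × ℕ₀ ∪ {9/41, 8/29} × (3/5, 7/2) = (ℝ × ℤ) ∪ ({9/41, 8/29} × (3/5, 7/2))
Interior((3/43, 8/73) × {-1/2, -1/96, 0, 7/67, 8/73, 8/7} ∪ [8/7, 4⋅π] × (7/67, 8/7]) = (8/7, 4⋅π) × (7/67, 8/7)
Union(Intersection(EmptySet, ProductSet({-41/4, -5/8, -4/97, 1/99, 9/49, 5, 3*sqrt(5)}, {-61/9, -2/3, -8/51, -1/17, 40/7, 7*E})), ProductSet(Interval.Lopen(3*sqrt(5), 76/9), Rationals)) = ProductSet(Interval.Lopen(3*sqrt(5), 76/9), Rationals)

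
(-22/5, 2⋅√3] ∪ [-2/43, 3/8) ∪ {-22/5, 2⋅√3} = [-22/5, 2⋅√3]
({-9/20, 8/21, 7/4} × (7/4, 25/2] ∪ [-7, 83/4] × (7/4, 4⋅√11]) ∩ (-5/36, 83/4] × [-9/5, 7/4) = ∅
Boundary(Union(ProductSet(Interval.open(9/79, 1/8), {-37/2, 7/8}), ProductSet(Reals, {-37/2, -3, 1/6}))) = Union(ProductSet(Interval(9/79, 1/8), {-37/2, 7/8}), ProductSet(Reals, {-37/2, -3, 1/6}))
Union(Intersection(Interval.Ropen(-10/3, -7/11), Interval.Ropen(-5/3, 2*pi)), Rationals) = Union(Interval(-5/3, -7/11), Rationals)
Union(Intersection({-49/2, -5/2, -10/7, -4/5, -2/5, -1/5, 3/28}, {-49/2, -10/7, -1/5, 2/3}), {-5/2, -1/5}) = {-49/2, -5/2, -10/7, -1/5}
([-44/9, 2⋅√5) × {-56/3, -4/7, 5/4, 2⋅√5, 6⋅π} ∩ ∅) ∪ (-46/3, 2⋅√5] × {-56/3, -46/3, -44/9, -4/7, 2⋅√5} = (-46/3, 2⋅√5] × {-56/3, -46/3, -44/9, -4/7, 2⋅√5}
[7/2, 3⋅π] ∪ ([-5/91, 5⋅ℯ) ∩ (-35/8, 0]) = [-5/91, 0] ∪ [7/2, 3⋅π]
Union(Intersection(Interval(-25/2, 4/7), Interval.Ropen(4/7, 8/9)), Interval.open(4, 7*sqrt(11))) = Union({4/7}, Interval.open(4, 7*sqrt(11)))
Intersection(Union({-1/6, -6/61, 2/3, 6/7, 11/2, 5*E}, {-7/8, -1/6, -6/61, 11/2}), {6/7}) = {6/7}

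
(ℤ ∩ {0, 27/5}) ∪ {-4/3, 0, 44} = {-4/3, 0, 44}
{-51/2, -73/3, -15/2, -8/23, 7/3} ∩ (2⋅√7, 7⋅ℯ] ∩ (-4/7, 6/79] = ∅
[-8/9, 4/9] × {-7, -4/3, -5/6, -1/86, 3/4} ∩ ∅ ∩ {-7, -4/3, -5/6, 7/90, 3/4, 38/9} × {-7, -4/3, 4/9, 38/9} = ∅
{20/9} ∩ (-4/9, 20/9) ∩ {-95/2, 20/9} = ∅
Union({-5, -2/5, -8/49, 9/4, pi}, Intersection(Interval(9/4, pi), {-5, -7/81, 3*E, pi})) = {-5, -2/5, -8/49, 9/4, pi}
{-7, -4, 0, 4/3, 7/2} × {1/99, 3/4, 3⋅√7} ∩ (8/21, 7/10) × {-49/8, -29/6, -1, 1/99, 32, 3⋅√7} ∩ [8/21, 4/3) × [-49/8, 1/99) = ∅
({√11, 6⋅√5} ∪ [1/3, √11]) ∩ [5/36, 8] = [1/3, √11]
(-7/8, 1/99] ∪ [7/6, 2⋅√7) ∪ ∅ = (-7/8, 1/99] ∪ [7/6, 2⋅√7)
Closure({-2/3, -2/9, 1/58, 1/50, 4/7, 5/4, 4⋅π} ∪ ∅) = {-2/3, -2/9, 1/58, 1/50, 4/7, 5/4, 4⋅π}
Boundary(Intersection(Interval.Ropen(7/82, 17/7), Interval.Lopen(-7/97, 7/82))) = {7/82}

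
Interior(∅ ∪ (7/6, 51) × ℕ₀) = ∅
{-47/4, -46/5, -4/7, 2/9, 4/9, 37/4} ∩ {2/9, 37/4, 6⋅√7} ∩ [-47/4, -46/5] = ∅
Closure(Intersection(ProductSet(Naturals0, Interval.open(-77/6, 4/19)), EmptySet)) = EmptySet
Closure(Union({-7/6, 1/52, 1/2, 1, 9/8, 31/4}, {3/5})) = {-7/6, 1/52, 1/2, 3/5, 1, 9/8, 31/4}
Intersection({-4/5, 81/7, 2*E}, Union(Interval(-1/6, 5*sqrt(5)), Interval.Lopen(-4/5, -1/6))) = {2*E}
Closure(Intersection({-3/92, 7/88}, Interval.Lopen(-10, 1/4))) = {-3/92, 7/88}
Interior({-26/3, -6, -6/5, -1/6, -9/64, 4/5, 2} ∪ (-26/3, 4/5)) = (-26/3, 4/5)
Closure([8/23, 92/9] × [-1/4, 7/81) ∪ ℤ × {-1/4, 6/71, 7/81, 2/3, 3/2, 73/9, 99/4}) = (ℤ × {-1/4, 6/71, 7/81, 2/3, 3/2, 73/9, 99/4}) ∪ ([8/23, 92/9] × [-1/4, 7/81])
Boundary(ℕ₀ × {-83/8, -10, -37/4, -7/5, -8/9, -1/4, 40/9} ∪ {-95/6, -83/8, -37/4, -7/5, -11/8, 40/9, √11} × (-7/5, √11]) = (ℕ₀ × {-83/8, -10, -37/4, -7/5, -8/9, -1/4, 40/9}) ∪ ({-95/6, -83/8, -37/4, -7/5, -11/8, 40/9, √11} × [-7/5, √11])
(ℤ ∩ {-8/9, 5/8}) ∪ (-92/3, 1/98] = (-92/3, 1/98]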